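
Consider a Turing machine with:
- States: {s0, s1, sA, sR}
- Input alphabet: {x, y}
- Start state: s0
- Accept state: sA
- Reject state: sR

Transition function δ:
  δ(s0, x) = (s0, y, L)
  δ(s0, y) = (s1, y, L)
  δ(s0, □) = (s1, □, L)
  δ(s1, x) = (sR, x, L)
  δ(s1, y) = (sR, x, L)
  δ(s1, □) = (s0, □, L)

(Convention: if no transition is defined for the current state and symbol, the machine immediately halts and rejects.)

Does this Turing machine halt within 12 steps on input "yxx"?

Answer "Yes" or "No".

Execution trace:
Initial: [s0]yxx
Step 1: δ(s0, y) = (s1, y, L) → [s1]□yxx
Step 2: δ(s1, □) = (s0, □, L) → [s0]□□yxx
Step 3: δ(s0, □) = (s1, □, L) → [s1]□□□yxx
Step 4: δ(s1, □) = (s0, □, L) → [s0]□□□□yxx
Step 5: δ(s0, □) = (s1, □, L) → [s1]□□□□□yxx
Step 6: δ(s1, □) = (s0, □, L) → [s0]□□□□□□yxx
Step 7: δ(s0, □) = (s1, □, L) → [s1]□□□□□□□yxx
Step 8: δ(s1, □) = (s0, □, L) → [s0]□□□□□□□□yxx
Step 9: δ(s0, □) = (s1, □, L) → [s1]□□□□□□□□□yxx
Step 10: δ(s1, □) = (s0, □, L) → [s0]□□□□□□□□□□yxx
Step 11: δ(s0, □) = (s1, □, L) → [s1]□□□□□□□□□□□yxx
Step 12: δ(s1, □) = (s0, □, L) → [s0]□□□□□□□□□□□□yxx

The machine has not reached a halting state after 12 steps.
The machine did not halt within the 12-step bound.

Answer: No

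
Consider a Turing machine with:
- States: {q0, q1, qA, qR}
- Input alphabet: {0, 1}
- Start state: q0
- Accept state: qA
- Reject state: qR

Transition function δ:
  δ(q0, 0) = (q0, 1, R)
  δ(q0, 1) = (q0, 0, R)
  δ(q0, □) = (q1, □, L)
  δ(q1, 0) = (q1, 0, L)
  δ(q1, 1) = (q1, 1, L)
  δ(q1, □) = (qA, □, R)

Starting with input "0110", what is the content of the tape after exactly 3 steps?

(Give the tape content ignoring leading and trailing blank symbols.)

Execution trace:
Initial: [q0]0110
Step 1: δ(q0, 0) = (q0, 1, R) → 1[q0]110
Step 2: δ(q0, 1) = (q0, 0, R) → 10[q0]10
Step 3: δ(q0, 1) = (q0, 0, R) → 100[q0]0

After 3 steps, the tape (ignoring leading/trailing blanks) is: 1000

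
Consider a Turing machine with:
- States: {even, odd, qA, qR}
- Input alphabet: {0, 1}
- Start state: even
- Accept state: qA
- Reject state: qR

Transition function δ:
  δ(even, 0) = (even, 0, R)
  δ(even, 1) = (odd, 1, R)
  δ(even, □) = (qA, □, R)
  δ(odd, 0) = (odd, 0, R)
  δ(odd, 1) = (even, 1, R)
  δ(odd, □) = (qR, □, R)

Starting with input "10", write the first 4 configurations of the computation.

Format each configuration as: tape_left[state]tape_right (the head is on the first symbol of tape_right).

Transitions applied:
Step 1: δ(even, 1) = (odd, 1, R)
Step 2: δ(odd, 0) = (odd, 0, R)
Step 3: δ(odd, □) = (qR, □, R)

The first 4 configurations are:
[even]10 ⊢ 1[odd]0 ⊢ 10[odd]□ ⊢ 10□[qR]□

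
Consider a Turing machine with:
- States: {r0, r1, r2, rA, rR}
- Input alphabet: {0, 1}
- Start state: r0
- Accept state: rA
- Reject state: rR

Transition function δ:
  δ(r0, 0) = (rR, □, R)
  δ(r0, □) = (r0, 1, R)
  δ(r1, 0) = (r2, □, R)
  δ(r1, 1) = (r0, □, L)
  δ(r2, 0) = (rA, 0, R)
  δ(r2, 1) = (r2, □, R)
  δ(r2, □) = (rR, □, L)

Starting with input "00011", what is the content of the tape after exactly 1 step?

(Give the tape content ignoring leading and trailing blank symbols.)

Execution trace:
Initial: [r0]00011
Step 1: δ(r0, 0) = (rR, □, R) → □[rR]0011

The machine reaches the reject state rR and halts.

After 1 step, the tape (ignoring leading/trailing blanks) is: 0011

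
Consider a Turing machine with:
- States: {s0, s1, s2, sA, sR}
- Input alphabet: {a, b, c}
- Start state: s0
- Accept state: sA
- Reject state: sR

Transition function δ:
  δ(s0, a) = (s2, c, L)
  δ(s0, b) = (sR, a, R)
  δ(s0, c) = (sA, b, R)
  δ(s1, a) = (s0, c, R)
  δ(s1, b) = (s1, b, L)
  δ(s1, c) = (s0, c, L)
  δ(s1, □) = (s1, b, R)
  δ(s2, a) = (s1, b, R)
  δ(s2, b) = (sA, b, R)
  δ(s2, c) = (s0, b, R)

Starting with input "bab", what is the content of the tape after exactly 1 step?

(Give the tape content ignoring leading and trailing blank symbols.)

Execution trace:
Initial: [s0]bab
Step 1: δ(s0, b) = (sR, a, R) → a[sR]ab

The machine reaches the reject state sR and halts.

After 1 step, the tape (ignoring leading/trailing blanks) is: aab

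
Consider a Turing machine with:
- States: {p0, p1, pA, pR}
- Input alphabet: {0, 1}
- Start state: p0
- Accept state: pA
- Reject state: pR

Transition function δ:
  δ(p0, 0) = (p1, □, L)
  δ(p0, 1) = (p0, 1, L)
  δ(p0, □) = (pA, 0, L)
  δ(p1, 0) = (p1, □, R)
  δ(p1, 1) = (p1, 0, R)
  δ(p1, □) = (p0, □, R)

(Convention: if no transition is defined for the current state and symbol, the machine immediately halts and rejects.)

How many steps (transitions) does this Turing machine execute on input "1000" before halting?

Execution trace:
Initial: [p0]1000
Step 1: δ(p0, 1) = (p0, 1, L) → [p0]□1000
Step 2: δ(p0, □) = (pA, 0, L) → [pA]□01000

The machine reaches the accept state pA and halts.

The machine executed 2 steps before halting.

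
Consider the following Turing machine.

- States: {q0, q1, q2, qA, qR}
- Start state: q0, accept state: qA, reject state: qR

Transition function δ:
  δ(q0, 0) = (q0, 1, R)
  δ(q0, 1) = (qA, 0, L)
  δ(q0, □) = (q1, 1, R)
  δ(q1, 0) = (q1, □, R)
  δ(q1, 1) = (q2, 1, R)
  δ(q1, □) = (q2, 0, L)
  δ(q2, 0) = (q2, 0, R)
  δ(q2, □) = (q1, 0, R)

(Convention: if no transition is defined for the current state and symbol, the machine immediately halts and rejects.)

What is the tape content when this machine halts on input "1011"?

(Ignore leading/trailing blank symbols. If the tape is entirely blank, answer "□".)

Execution trace:
Initial: [q0]1011
Step 1: δ(q0, 1) = (qA, 0, L) → [qA]□0011

The machine reaches the accept state qA and halts.

Final tape (ignoring leading/trailing blanks): 0011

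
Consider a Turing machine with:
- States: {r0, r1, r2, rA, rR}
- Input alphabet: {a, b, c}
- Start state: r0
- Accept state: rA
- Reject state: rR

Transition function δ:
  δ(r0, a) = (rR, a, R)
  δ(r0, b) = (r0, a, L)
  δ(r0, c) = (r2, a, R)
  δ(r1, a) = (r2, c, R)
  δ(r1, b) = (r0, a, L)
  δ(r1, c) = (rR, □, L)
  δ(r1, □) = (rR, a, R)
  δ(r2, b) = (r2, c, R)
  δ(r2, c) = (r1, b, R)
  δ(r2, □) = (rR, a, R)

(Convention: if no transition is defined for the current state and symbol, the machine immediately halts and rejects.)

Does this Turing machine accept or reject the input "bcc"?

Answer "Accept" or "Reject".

Execution trace:
Initial: [r0]bcc
Step 1: δ(r0, b) = (r0, a, L) → [r0]□acc

No transition is defined for δ(r0, □). By convention the machine halts and rejects.

Answer: Reject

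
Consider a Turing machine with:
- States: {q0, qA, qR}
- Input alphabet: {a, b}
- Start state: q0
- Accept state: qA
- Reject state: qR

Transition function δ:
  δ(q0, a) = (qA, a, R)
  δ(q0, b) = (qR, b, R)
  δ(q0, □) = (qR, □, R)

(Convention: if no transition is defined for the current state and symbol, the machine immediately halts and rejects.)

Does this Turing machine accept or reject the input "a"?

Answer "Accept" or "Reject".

Execution trace:
Initial: [q0]a
Step 1: δ(q0, a) = (qA, a, R) → a[qA]□

The machine reaches the accept state qA and halts.

Answer: Accept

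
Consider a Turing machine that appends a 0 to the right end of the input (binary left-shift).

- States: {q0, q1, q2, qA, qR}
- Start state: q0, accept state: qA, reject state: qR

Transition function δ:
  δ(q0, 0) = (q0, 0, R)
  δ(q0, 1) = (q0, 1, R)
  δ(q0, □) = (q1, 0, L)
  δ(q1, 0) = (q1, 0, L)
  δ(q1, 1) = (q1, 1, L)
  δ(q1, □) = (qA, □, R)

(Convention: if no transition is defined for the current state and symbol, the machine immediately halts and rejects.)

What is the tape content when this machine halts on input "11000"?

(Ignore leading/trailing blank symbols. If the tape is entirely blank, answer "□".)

Execution trace:
Initial: [q0]11000
Step 1: δ(q0, 1) = (q0, 1, R) → 1[q0]1000
Step 2: δ(q0, 1) = (q0, 1, R) → 11[q0]000
Step 3: δ(q0, 0) = (q0, 0, R) → 110[q0]00
Step 4: δ(q0, 0) = (q0, 0, R) → 1100[q0]0
Step 5: δ(q0, 0) = (q0, 0, R) → 11000[q0]□
Step 6: δ(q0, □) = (q1, 0, L) → 1100[q1]00
Step 7: δ(q1, 0) = (q1, 0, L) → 110[q1]000
Step 8: δ(q1, 0) = (q1, 0, L) → 11[q1]0000
Step 9: δ(q1, 0) = (q1, 0, L) → 1[q1]10000
Step 10: δ(q1, 1) = (q1, 1, L) → [q1]110000
Step 11: δ(q1, 1) = (q1, 1, L) → [q1]□110000
Step 12: δ(q1, □) = (qA, □, R) → □[qA]110000

The machine reaches the accept state qA and halts.

Final tape (ignoring leading/trailing blanks): 110000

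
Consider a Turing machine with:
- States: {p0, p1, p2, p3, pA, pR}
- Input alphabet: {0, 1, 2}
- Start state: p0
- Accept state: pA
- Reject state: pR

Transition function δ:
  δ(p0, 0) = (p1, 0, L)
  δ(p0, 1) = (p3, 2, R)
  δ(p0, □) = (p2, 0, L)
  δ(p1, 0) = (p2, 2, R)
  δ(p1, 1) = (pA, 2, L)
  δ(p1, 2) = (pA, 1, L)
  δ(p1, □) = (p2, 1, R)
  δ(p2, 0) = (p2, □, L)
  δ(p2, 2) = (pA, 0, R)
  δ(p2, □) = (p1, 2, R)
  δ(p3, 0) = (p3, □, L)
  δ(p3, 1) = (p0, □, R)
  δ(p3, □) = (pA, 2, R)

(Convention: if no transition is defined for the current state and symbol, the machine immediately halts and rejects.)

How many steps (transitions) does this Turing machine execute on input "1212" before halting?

Execution trace:
Initial: [p0]1212
Step 1: δ(p0, 1) = (p3, 2, R) → 2[p3]212

No transition is defined for δ(p3, 2). By convention the machine halts and rejects.

The machine executed 1 step before halting.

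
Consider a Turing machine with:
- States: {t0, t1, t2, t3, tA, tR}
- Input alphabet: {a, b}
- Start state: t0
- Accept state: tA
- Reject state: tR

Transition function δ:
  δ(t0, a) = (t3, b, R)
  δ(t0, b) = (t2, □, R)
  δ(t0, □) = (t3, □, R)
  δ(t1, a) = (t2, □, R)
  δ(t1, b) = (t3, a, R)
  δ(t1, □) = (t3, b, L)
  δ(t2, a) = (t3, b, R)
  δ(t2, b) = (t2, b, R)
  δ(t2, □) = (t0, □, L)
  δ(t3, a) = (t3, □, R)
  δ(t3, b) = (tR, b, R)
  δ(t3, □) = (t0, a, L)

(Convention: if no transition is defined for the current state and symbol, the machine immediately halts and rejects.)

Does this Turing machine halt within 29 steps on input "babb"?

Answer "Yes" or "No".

Execution trace:
Initial: [t0]babb
Step 1: δ(t0, b) = (t2, □, R) → □[t2]abb
Step 2: δ(t2, a) = (t3, b, R) → □b[t3]bb
Step 3: δ(t3, b) = (tR, b, R) → □bb[tR]b

The machine reaches the reject state tR and halts.
The machine halted after 3 steps (within the 29-step bound).

Answer: Yes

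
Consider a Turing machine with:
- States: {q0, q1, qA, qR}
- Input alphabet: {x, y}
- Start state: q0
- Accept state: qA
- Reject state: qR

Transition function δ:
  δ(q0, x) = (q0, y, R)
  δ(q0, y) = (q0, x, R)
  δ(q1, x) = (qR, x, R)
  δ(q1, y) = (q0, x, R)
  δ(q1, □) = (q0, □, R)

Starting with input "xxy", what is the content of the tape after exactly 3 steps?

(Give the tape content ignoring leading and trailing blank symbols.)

Execution trace:
Initial: [q0]xxy
Step 1: δ(q0, x) = (q0, y, R) → y[q0]xy
Step 2: δ(q0, x) = (q0, y, R) → yy[q0]y
Step 3: δ(q0, y) = (q0, x, R) → yyx[q0]□

No transition is defined for δ(q0, □). By convention the machine halts and rejects.

After 3 steps, the tape (ignoring leading/trailing blanks) is: yyx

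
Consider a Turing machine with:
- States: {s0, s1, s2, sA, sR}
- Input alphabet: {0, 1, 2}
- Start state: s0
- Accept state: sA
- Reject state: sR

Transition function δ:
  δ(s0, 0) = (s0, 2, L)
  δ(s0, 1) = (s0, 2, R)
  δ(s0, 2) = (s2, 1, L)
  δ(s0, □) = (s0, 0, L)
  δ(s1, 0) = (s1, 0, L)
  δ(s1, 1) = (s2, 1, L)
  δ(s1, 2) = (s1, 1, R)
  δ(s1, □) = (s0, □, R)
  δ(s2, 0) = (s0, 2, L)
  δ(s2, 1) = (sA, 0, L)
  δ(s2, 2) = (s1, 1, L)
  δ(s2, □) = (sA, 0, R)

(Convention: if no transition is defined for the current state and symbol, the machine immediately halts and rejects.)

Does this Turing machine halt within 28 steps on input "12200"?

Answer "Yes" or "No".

Execution trace:
Initial: [s0]12200
Step 1: δ(s0, 1) = (s0, 2, R) → 2[s0]2200
Step 2: δ(s0, 2) = (s2, 1, L) → [s2]21200
Step 3: δ(s2, 2) = (s1, 1, L) → [s1]□11200
Step 4: δ(s1, □) = (s0, □, R) → □[s0]11200
Step 5: δ(s0, 1) = (s0, 2, R) → □2[s0]1200
Step 6: δ(s0, 1) = (s0, 2, R) → □22[s0]200
Step 7: δ(s0, 2) = (s2, 1, L) → □2[s2]2100
Step 8: δ(s2, 2) = (s1, 1, L) → □[s1]21100
Step 9: δ(s1, 2) = (s1, 1, R) → □1[s1]1100
Step 10: δ(s1, 1) = (s2, 1, L) → □[s2]11100
Step 11: δ(s2, 1) = (sA, 0, L) → [sA]□01100

The machine reaches the accept state sA and halts.
The machine halted after 11 steps (within the 28-step bound).

Answer: Yes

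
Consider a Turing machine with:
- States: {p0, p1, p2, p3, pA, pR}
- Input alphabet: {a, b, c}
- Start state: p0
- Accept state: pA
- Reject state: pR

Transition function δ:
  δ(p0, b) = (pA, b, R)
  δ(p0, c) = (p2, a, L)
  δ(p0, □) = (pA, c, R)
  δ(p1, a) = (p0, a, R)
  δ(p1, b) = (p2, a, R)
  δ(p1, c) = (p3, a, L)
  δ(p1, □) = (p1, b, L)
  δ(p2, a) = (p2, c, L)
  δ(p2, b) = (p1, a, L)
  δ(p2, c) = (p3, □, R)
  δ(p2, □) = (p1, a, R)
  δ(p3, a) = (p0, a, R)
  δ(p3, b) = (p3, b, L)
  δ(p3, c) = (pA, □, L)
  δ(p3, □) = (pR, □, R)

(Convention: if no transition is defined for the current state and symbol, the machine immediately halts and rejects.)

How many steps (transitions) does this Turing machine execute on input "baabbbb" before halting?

Execution trace:
Initial: [p0]baabbbb
Step 1: δ(p0, b) = (pA, b, R) → b[pA]aabbbb

The machine reaches the accept state pA and halts.

The machine executed 1 step before halting.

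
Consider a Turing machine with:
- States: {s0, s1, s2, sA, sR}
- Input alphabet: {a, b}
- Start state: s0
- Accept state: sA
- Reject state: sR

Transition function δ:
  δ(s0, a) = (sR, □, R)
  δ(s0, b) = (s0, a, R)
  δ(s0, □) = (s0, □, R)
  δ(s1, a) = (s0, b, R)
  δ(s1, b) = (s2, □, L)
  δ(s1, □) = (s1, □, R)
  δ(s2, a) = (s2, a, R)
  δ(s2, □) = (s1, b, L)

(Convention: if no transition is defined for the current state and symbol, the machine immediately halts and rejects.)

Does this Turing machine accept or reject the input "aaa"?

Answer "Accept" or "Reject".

Execution trace:
Initial: [s0]aaa
Step 1: δ(s0, a) = (sR, □, R) → □[sR]aa

The machine reaches the reject state sR and halts.

Answer: Reject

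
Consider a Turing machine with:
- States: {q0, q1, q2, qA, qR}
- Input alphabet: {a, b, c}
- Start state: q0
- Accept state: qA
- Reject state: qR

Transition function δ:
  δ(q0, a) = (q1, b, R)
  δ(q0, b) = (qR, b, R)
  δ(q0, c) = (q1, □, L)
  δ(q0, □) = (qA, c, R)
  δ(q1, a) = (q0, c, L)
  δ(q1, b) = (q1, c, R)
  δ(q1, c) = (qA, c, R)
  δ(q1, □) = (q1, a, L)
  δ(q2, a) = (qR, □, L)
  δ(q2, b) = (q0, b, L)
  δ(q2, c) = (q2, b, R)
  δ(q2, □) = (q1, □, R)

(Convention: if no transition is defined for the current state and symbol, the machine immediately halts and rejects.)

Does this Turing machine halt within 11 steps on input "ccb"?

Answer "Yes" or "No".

Execution trace:
Initial: [q0]ccb
Step 1: δ(q0, c) = (q1, □, L) → [q1]□□cb
Step 2: δ(q1, □) = (q1, a, L) → [q1]□a□cb
Step 3: δ(q1, □) = (q1, a, L) → [q1]□aa□cb
Step 4: δ(q1, □) = (q1, a, L) → [q1]□aaa□cb
Step 5: δ(q1, □) = (q1, a, L) → [q1]□aaaa□cb
Step 6: δ(q1, □) = (q1, a, L) → [q1]□aaaaa□cb
Step 7: δ(q1, □) = (q1, a, L) → [q1]□aaaaaa□cb
Step 8: δ(q1, □) = (q1, a, L) → [q1]□aaaaaaa□cb
Step 9: δ(q1, □) = (q1, a, L) → [q1]□aaaaaaaa□cb
Step 10: δ(q1, □) = (q1, a, L) → [q1]□aaaaaaaaa□cb
Step 11: δ(q1, □) = (q1, a, L) → [q1]□aaaaaaaaaa□cb

The machine has not reached a halting state after 11 steps.
The machine did not halt within the 11-step bound.

Answer: No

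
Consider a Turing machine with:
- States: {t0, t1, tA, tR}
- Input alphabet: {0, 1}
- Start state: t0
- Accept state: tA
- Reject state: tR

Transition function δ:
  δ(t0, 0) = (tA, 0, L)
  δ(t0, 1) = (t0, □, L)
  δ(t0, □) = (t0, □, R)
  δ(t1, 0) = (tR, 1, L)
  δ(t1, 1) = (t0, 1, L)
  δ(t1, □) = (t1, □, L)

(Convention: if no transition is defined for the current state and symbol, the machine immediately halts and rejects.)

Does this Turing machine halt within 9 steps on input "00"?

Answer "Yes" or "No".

Execution trace:
Initial: [t0]00
Step 1: δ(t0, 0) = (tA, 0, L) → [tA]□00

The machine reaches the accept state tA and halts.
The machine halted after 1 step (within the 9-step bound).

Answer: Yes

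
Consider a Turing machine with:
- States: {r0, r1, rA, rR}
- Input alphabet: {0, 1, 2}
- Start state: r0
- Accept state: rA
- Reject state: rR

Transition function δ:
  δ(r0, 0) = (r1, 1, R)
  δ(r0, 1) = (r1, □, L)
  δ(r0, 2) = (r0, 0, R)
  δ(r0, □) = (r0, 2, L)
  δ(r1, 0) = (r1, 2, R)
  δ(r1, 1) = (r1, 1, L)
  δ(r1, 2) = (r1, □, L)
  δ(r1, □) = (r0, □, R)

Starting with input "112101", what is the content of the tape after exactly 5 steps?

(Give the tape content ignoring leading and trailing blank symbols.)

Execution trace:
Initial: [r0]112101
Step 1: δ(r0, 1) = (r1, □, L) → [r1]□□12101
Step 2: δ(r1, □) = (r0, □, R) → □[r0]□12101
Step 3: δ(r0, □) = (r0, 2, L) → [r0]□212101
Step 4: δ(r0, □) = (r0, 2, L) → [r0]□2212101
Step 5: δ(r0, □) = (r0, 2, L) → [r0]□22212101

After 5 steps, the tape (ignoring leading/trailing blanks) is: 22212101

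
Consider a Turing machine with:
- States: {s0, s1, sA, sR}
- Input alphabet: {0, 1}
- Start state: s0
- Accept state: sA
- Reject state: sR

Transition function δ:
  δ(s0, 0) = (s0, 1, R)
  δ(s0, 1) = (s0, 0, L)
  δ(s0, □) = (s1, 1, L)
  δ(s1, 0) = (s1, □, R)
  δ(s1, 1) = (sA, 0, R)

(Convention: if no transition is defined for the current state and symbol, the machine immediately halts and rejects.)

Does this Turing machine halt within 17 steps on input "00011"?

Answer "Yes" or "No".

Execution trace:
Initial: [s0]00011
Step 1: δ(s0, 0) = (s0, 1, R) → 1[s0]0011
Step 2: δ(s0, 0) = (s0, 1, R) → 11[s0]011
Step 3: δ(s0, 0) = (s0, 1, R) → 111[s0]11
Step 4: δ(s0, 1) = (s0, 0, L) → 11[s0]101
Step 5: δ(s0, 1) = (s0, 0, L) → 1[s0]1001
Step 6: δ(s0, 1) = (s0, 0, L) → [s0]10001
Step 7: δ(s0, 1) = (s0, 0, L) → [s0]□00001
Step 8: δ(s0, □) = (s1, 1, L) → [s1]□100001

No transition is defined for δ(s1, □). By convention the machine halts and rejects.
The machine halted after 8 steps (within the 17-step bound).

Answer: Yes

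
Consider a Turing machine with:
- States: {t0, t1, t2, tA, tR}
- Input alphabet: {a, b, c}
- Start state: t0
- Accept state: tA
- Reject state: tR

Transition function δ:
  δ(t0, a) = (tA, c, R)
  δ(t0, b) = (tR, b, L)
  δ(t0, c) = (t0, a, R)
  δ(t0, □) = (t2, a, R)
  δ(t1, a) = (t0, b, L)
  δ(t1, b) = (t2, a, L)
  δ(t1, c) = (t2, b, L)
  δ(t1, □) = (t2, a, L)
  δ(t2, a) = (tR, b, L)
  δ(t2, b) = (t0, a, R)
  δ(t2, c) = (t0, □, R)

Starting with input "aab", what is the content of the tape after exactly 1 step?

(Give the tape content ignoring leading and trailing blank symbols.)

Execution trace:
Initial: [t0]aab
Step 1: δ(t0, a) = (tA, c, R) → c[tA]ab

The machine reaches the accept state tA and halts.

After 1 step, the tape (ignoring leading/trailing blanks) is: cab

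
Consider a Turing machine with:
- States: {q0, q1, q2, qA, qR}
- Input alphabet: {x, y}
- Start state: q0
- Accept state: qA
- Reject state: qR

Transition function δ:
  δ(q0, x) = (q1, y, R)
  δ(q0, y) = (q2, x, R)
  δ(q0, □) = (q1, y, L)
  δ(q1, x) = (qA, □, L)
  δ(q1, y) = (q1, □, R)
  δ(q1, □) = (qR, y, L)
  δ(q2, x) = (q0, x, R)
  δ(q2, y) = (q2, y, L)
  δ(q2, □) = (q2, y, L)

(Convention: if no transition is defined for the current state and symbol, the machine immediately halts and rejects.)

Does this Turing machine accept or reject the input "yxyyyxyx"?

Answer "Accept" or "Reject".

Execution trace:
Initial: [q0]yxyyyxyx
Step 1: δ(q0, y) = (q2, x, R) → x[q2]xyyyxyx
Step 2: δ(q2, x) = (q0, x, R) → xx[q0]yyyxyx
Step 3: δ(q0, y) = (q2, x, R) → xxx[q2]yyxyx
Step 4: δ(q2, y) = (q2, y, L) → xx[q2]xyyxyx
Step 5: δ(q2, x) = (q0, x, R) → xxx[q0]yyxyx
Step 6: δ(q0, y) = (q2, x, R) → xxxx[q2]yxyx
Step 7: δ(q2, y) = (q2, y, L) → xxx[q2]xyxyx
Step 8: δ(q2, x) = (q0, x, R) → xxxx[q0]yxyx
Step 9: δ(q0, y) = (q2, x, R) → xxxxx[q2]xyx
Step 10: δ(q2, x) = (q0, x, R) → xxxxxx[q0]yx
Step 11: δ(q0, y) = (q2, x, R) → xxxxxxx[q2]x
Step 12: δ(q2, x) = (q0, x, R) → xxxxxxxx[q0]□
Step 13: δ(q0, □) = (q1, y, L) → xxxxxxx[q1]xy
Step 14: δ(q1, x) = (qA, □, L) → xxxxxx[qA]x□y

The machine reaches the accept state qA and halts.

Answer: Accept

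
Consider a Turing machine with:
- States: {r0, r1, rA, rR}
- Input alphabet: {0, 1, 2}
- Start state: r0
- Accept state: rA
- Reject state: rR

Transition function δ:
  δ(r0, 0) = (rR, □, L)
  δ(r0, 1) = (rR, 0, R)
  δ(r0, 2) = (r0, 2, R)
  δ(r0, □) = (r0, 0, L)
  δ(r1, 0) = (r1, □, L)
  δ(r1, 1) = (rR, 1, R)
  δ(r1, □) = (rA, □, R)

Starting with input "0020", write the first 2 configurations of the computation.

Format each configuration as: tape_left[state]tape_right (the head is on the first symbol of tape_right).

Transitions applied:
Step 1: δ(r0, 0) = (rR, □, L)

The first 2 configurations are:
[r0]0020 ⊢ [rR]□□020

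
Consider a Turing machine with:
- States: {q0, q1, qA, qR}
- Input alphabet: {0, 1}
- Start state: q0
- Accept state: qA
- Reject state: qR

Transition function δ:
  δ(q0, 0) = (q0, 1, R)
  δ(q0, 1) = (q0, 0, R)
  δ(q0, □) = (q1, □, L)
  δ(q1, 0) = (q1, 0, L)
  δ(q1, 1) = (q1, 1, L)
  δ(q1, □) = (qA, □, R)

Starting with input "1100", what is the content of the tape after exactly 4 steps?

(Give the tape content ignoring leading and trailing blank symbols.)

Execution trace:
Initial: [q0]1100
Step 1: δ(q0, 1) = (q0, 0, R) → 0[q0]100
Step 2: δ(q0, 1) = (q0, 0, R) → 00[q0]00
Step 3: δ(q0, 0) = (q0, 1, R) → 001[q0]0
Step 4: δ(q0, 0) = (q0, 1, R) → 0011[q0]□

After 4 steps, the tape (ignoring leading/trailing blanks) is: 0011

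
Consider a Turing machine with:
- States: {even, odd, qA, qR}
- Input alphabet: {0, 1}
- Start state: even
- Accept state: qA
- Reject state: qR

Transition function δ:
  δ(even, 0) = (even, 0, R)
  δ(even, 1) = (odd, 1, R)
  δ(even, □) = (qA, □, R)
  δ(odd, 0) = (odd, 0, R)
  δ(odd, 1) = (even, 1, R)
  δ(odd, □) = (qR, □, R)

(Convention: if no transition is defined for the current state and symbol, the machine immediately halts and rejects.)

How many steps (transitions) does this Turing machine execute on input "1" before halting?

Execution trace:
Initial: [even]1
Step 1: δ(even, 1) = (odd, 1, R) → 1[odd]□
Step 2: δ(odd, □) = (qR, □, R) → 1□[qR]□

The machine reaches the reject state qR and halts.

The machine executed 2 steps before halting.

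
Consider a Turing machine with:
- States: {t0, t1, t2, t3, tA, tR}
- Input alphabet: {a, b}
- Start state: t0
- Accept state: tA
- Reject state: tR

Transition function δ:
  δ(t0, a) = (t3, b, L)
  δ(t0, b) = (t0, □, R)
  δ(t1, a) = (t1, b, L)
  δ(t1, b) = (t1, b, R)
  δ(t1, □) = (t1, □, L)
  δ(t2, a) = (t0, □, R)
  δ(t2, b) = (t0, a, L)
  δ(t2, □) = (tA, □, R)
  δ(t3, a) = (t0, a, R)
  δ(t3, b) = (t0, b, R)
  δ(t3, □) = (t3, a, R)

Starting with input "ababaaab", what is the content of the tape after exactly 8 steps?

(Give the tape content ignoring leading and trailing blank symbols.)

Execution trace:
Initial: [t0]ababaaab
Step 1: δ(t0, a) = (t3, b, L) → [t3]□bbabaaab
Step 2: δ(t3, □) = (t3, a, R) → a[t3]bbabaaab
Step 3: δ(t3, b) = (t0, b, R) → ab[t0]babaaab
Step 4: δ(t0, b) = (t0, □, R) → ab□[t0]abaaab
Step 5: δ(t0, a) = (t3, b, L) → ab[t3]□bbaaab
Step 6: δ(t3, □) = (t3, a, R) → aba[t3]bbaaab
Step 7: δ(t3, b) = (t0, b, R) → abab[t0]baaab
Step 8: δ(t0, b) = (t0, □, R) → abab□[t0]aaab

After 8 steps, the tape (ignoring leading/trailing blanks) is: abab□aaab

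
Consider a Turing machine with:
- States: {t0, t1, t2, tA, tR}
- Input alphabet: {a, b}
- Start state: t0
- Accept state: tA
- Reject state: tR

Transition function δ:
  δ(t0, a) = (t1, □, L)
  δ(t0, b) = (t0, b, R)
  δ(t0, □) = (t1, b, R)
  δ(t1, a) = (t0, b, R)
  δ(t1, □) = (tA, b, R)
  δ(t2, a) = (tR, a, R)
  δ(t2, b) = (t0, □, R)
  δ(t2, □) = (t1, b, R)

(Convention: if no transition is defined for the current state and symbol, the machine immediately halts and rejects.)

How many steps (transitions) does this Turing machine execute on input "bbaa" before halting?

Execution trace:
Initial: [t0]bbaa
Step 1: δ(t0, b) = (t0, b, R) → b[t0]baa
Step 2: δ(t0, b) = (t0, b, R) → bb[t0]aa
Step 3: δ(t0, a) = (t1, □, L) → b[t1]b□a

No transition is defined for δ(t1, b). By convention the machine halts and rejects.

The machine executed 3 steps before halting.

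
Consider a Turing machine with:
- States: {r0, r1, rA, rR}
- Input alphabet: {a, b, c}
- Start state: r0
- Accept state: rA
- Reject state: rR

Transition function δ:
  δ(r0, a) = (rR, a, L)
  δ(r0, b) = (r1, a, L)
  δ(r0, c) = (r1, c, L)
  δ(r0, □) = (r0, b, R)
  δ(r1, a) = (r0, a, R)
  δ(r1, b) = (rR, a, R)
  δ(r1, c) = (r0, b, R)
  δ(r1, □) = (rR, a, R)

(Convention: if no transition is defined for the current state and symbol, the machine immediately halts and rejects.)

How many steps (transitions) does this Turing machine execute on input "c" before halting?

Execution trace:
Initial: [r0]c
Step 1: δ(r0, c) = (r1, c, L) → [r1]□c
Step 2: δ(r1, □) = (rR, a, R) → a[rR]c

The machine reaches the reject state rR and halts.

The machine executed 2 steps before halting.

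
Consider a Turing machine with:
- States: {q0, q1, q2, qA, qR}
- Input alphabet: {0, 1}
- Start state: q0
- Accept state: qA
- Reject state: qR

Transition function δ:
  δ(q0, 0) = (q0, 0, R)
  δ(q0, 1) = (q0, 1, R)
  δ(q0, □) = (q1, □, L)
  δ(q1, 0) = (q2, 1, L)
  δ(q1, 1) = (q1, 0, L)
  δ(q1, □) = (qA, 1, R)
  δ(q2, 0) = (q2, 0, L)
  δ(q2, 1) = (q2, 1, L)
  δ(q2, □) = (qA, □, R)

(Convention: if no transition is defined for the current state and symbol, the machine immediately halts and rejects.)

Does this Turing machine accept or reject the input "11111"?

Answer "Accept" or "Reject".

Execution trace:
Initial: [q0]11111
Step 1: δ(q0, 1) = (q0, 1, R) → 1[q0]1111
Step 2: δ(q0, 1) = (q0, 1, R) → 11[q0]111
Step 3: δ(q0, 1) = (q0, 1, R) → 111[q0]11
Step 4: δ(q0, 1) = (q0, 1, R) → 1111[q0]1
Step 5: δ(q0, 1) = (q0, 1, R) → 11111[q0]□
Step 6: δ(q0, □) = (q1, □, L) → 1111[q1]1□
Step 7: δ(q1, 1) = (q1, 0, L) → 111[q1]10□
Step 8: δ(q1, 1) = (q1, 0, L) → 11[q1]100□
Step 9: δ(q1, 1) = (q1, 0, L) → 1[q1]1000□
Step 10: δ(q1, 1) = (q1, 0, L) → [q1]10000□
Step 11: δ(q1, 1) = (q1, 0, L) → [q1]□00000□
Step 12: δ(q1, □) = (qA, 1, R) → 1[qA]00000□

The machine reaches the accept state qA and halts.

Answer: Accept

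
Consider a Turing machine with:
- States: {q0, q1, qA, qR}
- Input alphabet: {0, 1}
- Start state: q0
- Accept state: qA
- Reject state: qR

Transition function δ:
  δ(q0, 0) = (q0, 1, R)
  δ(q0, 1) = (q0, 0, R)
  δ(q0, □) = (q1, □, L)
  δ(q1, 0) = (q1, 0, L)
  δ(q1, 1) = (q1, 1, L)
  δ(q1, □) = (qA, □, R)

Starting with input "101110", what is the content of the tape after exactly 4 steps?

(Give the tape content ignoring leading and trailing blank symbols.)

Execution trace:
Initial: [q0]101110
Step 1: δ(q0, 1) = (q0, 0, R) → 0[q0]01110
Step 2: δ(q0, 0) = (q0, 1, R) → 01[q0]1110
Step 3: δ(q0, 1) = (q0, 0, R) → 010[q0]110
Step 4: δ(q0, 1) = (q0, 0, R) → 0100[q0]10

After 4 steps, the tape (ignoring leading/trailing blanks) is: 010010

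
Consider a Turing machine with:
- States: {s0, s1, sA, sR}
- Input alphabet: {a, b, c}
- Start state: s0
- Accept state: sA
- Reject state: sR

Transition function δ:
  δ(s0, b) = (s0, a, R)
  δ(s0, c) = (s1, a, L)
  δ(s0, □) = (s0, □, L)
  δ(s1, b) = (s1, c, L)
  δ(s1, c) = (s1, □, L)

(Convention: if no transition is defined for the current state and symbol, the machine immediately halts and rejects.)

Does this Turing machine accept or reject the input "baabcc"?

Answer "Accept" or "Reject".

Execution trace:
Initial: [s0]baabcc
Step 1: δ(s0, b) = (s0, a, R) → a[s0]aabcc

No transition is defined for δ(s0, a). By convention the machine halts and rejects.

Answer: Reject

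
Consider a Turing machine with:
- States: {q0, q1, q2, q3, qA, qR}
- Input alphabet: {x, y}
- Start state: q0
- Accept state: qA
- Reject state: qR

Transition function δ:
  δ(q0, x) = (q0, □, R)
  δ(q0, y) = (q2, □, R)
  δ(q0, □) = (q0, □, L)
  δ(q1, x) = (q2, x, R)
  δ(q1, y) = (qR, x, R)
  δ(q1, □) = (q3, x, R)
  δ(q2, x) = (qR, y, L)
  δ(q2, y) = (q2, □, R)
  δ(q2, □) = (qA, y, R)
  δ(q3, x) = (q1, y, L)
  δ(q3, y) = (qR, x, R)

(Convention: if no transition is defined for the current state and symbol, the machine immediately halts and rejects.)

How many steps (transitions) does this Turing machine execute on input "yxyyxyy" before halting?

Execution trace:
Initial: [q0]yxyyxyy
Step 1: δ(q0, y) = (q2, □, R) → □[q2]xyyxyy
Step 2: δ(q2, x) = (qR, y, L) → [qR]□yyyxyy

The machine reaches the reject state qR and halts.

The machine executed 2 steps before halting.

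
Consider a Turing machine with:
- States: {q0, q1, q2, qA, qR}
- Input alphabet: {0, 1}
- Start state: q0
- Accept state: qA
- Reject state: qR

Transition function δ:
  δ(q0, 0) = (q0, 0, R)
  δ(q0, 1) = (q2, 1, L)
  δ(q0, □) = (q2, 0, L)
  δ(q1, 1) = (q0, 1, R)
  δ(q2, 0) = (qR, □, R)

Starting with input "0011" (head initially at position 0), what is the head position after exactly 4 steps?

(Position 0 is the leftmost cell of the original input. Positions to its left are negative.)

Execution trace (head position shown):
Step 0: [q0]0011  (head at position 0)
Step 1: move right → 0[q0]011  (head at position 1)
Step 2: move right → 00[q0]11  (head at position 2)
Step 3: move left → 0[q2]011  (head at position 1)
Step 4: move right → 0□[qR]11  (head at position 2)

After 4 steps, the head is at position 2.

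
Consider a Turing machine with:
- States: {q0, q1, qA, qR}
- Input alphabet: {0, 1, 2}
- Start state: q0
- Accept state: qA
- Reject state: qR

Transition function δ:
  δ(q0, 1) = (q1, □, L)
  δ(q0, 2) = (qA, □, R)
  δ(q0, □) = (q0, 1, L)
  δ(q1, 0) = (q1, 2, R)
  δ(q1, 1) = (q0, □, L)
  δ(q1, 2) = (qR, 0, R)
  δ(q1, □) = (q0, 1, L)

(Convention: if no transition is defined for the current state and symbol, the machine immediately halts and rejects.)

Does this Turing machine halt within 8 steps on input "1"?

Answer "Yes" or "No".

Execution trace:
Initial: [q0]1
Step 1: δ(q0, 1) = (q1, □, L) → [q1]□□
Step 2: δ(q1, □) = (q0, 1, L) → [q0]□1□
Step 3: δ(q0, □) = (q0, 1, L) → [q0]□11□
Step 4: δ(q0, □) = (q0, 1, L) → [q0]□111□
Step 5: δ(q0, □) = (q0, 1, L) → [q0]□1111□
Step 6: δ(q0, □) = (q0, 1, L) → [q0]□11111□
Step 7: δ(q0, □) = (q0, 1, L) → [q0]□111111□
Step 8: δ(q0, □) = (q0, 1, L) → [q0]□1111111□

The machine has not reached a halting state after 8 steps.
The machine did not halt within the 8-step bound.

Answer: No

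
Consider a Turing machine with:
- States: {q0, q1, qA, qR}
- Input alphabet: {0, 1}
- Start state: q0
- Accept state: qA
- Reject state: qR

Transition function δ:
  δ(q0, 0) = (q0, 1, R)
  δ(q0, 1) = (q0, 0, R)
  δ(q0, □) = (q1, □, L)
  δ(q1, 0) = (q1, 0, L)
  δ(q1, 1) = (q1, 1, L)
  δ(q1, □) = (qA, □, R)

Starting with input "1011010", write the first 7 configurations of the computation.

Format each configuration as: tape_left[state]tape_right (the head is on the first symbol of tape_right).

Transitions applied:
Step 1: δ(q0, 1) = (q0, 0, R)
Step 2: δ(q0, 0) = (q0, 1, R)
Step 3: δ(q0, 1) = (q0, 0, R)
Step 4: δ(q0, 1) = (q0, 0, R)
Step 5: δ(q0, 0) = (q0, 1, R)
Step 6: δ(q0, 1) = (q0, 0, R)

The first 7 configurations are:
[q0]1011010 ⊢ 0[q0]011010 ⊢ 01[q0]11010 ⊢ 010[q0]1010 ⊢ 0100[q0]010 ⊢ 01001[q0]10 ⊢ 010010[q0]0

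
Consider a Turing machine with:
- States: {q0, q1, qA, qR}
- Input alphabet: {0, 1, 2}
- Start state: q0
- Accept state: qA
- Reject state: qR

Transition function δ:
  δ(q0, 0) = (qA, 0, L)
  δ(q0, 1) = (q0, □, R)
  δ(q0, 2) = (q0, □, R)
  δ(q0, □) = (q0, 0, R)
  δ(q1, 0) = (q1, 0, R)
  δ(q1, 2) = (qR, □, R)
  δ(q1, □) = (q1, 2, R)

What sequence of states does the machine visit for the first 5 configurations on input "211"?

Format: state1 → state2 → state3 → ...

Execution trace:
Initial: [q0]211
Step 1: δ(q0, 2) = (q0, □, R) → □[q0]11
Step 2: δ(q0, 1) = (q0, □, R) → □□[q0]1
Step 3: δ(q0, 1) = (q0, □, R) → □□□[q0]□
Step 4: δ(q0, □) = (q0, 0, R) → □□□0[q0]□

State sequence: q0 → q0 → q0 → q0 → q0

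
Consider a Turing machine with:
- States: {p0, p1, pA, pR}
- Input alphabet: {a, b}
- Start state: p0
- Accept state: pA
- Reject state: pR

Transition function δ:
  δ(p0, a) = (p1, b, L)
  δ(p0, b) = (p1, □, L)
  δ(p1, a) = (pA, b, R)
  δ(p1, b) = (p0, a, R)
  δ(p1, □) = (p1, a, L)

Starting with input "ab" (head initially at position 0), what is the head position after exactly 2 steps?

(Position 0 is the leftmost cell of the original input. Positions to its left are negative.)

Execution trace (head position shown):
Step 0: [p0]ab  (head at position 0)
Step 1: move left → [p1]□bb  (head at position -1)
Step 2: move left → [p1]□abb  (head at position -2)

After 2 steps, the head is at position -2.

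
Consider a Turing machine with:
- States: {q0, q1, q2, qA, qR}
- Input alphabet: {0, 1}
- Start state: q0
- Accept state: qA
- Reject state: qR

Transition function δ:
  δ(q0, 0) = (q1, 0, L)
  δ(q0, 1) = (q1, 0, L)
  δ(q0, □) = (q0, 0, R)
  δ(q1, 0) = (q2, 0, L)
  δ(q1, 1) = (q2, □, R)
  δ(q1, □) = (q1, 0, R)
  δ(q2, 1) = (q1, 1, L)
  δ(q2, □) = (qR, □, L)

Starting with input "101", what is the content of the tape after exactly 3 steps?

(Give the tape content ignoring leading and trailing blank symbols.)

Execution trace:
Initial: [q0]101
Step 1: δ(q0, 1) = (q1, 0, L) → [q1]□001
Step 2: δ(q1, □) = (q1, 0, R) → 0[q1]001
Step 3: δ(q1, 0) = (q2, 0, L) → [q2]0001

No transition is defined for δ(q2, 0). By convention the machine halts and rejects.

After 3 steps, the tape (ignoring leading/trailing blanks) is: 0001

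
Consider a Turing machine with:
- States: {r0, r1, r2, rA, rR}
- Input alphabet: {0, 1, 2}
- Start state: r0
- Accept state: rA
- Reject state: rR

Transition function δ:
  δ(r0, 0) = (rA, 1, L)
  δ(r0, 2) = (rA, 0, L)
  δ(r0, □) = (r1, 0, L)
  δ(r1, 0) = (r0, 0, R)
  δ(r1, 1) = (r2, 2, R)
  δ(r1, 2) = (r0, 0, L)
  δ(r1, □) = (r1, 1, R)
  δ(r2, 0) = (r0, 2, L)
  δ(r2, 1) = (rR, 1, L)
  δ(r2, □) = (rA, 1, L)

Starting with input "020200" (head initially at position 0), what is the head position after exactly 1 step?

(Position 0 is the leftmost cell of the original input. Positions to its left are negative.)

Execution trace (head position shown):
Step 0: [r0]020200  (head at position 0)
Step 1: move left → [rA]□120200  (head at position -1)

After 1 step, the head is at position -1.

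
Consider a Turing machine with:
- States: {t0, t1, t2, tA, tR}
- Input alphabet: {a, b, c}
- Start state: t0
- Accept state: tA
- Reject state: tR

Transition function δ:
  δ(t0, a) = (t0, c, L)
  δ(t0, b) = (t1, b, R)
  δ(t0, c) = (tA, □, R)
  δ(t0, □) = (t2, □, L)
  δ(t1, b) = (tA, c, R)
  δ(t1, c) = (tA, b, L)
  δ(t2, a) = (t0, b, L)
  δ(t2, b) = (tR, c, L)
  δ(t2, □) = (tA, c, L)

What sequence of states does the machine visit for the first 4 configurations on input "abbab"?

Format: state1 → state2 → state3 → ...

Execution trace:
Initial: [t0]abbab
Step 1: δ(t0, a) = (t0, c, L) → [t0]□cbbab
Step 2: δ(t0, □) = (t2, □, L) → [t2]□□cbbab
Step 3: δ(t2, □) = (tA, c, L) → [tA]□c□cbbab

The machine reaches the accept state tA and halts.

State sequence: t0 → t0 → t2 → tA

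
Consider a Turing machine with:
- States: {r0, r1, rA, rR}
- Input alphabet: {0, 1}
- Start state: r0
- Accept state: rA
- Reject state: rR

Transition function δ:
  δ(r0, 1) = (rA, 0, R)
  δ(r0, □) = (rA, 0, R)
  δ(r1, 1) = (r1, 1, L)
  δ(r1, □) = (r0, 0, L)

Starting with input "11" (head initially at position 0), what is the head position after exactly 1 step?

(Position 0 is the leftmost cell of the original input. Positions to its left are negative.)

Execution trace (head position shown):
Step 0: [r0]11  (head at position 0)
Step 1: move right → 0[rA]1  (head at position 1)

After 1 step, the head is at position 1.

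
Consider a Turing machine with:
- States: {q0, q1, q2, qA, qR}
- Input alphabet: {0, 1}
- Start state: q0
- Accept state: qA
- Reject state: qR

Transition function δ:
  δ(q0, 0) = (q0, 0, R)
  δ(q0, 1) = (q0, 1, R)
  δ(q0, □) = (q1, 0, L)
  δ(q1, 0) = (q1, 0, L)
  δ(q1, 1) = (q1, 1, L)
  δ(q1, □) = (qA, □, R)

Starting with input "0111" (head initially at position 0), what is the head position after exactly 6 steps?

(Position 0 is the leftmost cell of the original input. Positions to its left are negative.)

Execution trace (head position shown):
Step 0: [q0]0111  (head at position 0)
Step 1: move right → 0[q0]111  (head at position 1)
Step 2: move right → 01[q0]11  (head at position 2)
Step 3: move right → 011[q0]1  (head at position 3)
Step 4: move right → 0111[q0]□  (head at position 4)
Step 5: move left → 011[q1]10  (head at position 3)
Step 6: move left → 01[q1]110  (head at position 2)

After 6 steps, the head is at position 2.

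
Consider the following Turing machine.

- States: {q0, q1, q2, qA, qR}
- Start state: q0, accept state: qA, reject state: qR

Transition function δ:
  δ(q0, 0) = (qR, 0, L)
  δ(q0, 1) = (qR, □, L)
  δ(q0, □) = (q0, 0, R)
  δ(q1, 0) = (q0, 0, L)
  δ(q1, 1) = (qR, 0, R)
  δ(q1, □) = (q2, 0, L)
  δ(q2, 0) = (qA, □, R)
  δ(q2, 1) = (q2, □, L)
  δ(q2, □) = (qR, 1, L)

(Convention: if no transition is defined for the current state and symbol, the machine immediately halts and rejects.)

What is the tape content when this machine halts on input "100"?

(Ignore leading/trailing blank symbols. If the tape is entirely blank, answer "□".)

Execution trace:
Initial: [q0]100
Step 1: δ(q0, 1) = (qR, □, L) → [qR]□□00

The machine reaches the reject state qR and halts.

Final tape (ignoring leading/trailing blanks): 00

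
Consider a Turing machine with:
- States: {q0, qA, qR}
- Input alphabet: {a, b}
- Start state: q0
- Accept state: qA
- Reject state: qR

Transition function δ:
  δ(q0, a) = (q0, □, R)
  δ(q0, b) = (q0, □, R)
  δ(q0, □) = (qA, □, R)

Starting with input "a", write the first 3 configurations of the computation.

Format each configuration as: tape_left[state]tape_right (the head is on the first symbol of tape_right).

Transitions applied:
Step 1: δ(q0, a) = (q0, □, R)
Step 2: δ(q0, □) = (qA, □, R)

The first 3 configurations are:
[q0]a ⊢ □[q0]□ ⊢ □□[qA]□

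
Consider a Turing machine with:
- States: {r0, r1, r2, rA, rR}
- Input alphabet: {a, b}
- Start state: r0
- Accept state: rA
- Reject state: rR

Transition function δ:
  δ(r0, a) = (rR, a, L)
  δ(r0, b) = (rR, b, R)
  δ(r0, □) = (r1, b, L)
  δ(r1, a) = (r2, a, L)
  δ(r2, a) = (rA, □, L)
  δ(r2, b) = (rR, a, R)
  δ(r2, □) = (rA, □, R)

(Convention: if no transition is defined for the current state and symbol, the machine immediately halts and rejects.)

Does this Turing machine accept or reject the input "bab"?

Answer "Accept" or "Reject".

Execution trace:
Initial: [r0]bab
Step 1: δ(r0, b) = (rR, b, R) → b[rR]ab

The machine reaches the reject state rR and halts.

Answer: Reject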